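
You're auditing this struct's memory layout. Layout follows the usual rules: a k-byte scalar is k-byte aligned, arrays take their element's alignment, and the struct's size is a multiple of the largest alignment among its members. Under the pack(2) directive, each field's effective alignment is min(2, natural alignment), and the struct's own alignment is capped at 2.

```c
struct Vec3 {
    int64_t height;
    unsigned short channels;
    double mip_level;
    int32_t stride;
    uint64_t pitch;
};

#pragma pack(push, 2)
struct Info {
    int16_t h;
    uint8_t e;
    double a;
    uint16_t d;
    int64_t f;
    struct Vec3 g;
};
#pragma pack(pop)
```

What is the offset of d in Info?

12

Vec3: 0..8  height  (8B, 8-aligned); 8..10  channels  (2B, 2-aligned); 10..16  -- padding (6B); 16..24  mip_level  (8B, 8-aligned); 24..28  stride  (4B, 4-aligned); 28..32  -- padding (4B); 32..40  pitch  (8B, 8-aligned); sizeof = 40, alignof = 8
0..2  h  (2B, 2-aligned)
2..3  e  (1B, 1-aligned)
3..4  -- padding (1B)
4..12  a  (8B, 2-aligned)
12..14  d  (2B, 2-aligned)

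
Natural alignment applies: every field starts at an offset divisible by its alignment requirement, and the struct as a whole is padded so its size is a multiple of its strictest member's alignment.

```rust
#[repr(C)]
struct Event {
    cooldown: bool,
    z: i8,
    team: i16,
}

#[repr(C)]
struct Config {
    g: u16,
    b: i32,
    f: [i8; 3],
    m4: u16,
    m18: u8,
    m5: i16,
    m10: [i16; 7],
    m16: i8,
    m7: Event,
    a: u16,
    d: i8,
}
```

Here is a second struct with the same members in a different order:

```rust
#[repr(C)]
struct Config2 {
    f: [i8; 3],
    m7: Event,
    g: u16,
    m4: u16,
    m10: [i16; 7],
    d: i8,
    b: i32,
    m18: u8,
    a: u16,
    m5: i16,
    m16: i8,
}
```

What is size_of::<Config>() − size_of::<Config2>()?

4

Event: cooldown at 0 (size 1, align 1) → ends 1; z at 1 (size 1, align 1) → ends 2; team at 2 (size 2, align 2) → ends 4; total 4 bytes, alignment 2
g at 0 (size 2, align 2) → ends 2
pad 2 to align 4 for b
b at 4 (size 4, align 4) → ends 8
f at 8 (size 3, align 1) → ends 11
pad 1 to align 2 for m4
m4 at 12 (size 2, align 2) → ends 14
m18 at 14 (size 1, align 1) → ends 15
pad 1 to align 2 for m5
m5 at 16 (size 2, align 2) → ends 18
m10 at 18 (size 14, align 2) → ends 32
m16 at 32 (size 1, align 1) → ends 33
pad 1 to align 2 for m7
m7 at 34 (size 4, align 2) → ends 38
a at 38 (size 2, align 2) → ends 40
d at 40 (size 1, align 1) → ends 41
tail pad 3 to reach multiple of 4
total 44 bytes, alignment 4
— Config2 —
f at 0 (size 3, align 1) → ends 3
pad 1 to align 2 for m7
m7 at 4 (size 4, align 2) → ends 8
g at 8 (size 2, align 2) → ends 10
m4 at 10 (size 2, align 2) → ends 12
m10 at 12 (size 14, align 2) → ends 26
d at 26 (size 1, align 1) → ends 27
pad 1 to align 4 for b
b at 28 (size 4, align 4) → ends 32
m18 at 32 (size 1, align 1) → ends 33
pad 1 to align 2 for a
a at 34 (size 2, align 2) → ends 36
m5 at 36 (size 2, align 2) → ends 38
m16 at 38 (size 1, align 1) → ends 39
tail pad 1 to reach multiple of 4
total 40 bytes, alignment 4
44 − 40 = 4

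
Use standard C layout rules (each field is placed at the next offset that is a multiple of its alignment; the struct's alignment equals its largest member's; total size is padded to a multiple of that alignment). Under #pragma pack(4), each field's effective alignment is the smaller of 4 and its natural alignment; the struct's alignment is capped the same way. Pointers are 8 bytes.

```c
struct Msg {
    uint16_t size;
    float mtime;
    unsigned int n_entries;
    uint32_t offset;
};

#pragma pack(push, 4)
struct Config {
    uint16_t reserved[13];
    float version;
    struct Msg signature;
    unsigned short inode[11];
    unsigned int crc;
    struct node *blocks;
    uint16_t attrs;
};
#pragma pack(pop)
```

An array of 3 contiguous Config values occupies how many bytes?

Msg: @0: size [2B, align 2] → 2; +2 pad (align 4); @4: mtime [4B, align 4] → 8; @8: n_entries [4B, align 4] → 12; @12: offset [4B, align 4] → 16; size 16, align 4
@0: reserved [26B, align 2] → 26
+2 pad (align 4)
@28: version [4B, align 4] → 32
@32: signature [16B, align 4] → 48
@48: inode [22B, align 2] → 70
+2 pad (align 4)
@72: crc [4B, align 4] → 76
@76: blocks [8B, align 4] → 84
@84: attrs [2B, align 2] → 86
+2 tail pad (align 4)
size 88, align 4
array of 3: 3 × 88 = 264

264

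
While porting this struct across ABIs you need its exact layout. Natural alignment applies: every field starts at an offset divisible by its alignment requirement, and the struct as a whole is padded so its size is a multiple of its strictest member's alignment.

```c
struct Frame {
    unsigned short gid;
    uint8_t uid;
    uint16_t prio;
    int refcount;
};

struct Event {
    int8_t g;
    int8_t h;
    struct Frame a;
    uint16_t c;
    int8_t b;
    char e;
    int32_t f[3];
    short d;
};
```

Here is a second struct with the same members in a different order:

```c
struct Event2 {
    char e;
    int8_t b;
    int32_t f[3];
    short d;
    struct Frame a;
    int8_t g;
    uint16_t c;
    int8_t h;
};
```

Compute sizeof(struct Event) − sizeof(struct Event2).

-4

Frame: gid at 0 (size 2, align 2) → ends 2; uid at 2 (size 1, align 1) → ends 3; pad 1 to align 2 for prio; prio at 4 (size 2, align 2) → ends 6; pad 2 to align 4 for refcount; refcount at 8 (size 4, align 4) → ends 12; total 12 bytes, alignment 4
g at 0 (size 1, align 1) → ends 1
h at 1 (size 1, align 1) → ends 2
pad 2 to align 4 for a
a at 4 (size 12, align 4) → ends 16
c at 16 (size 2, align 2) → ends 18
b at 18 (size 1, align 1) → ends 19
e at 19 (size 1, align 1) → ends 20
f at 20 (size 12, align 4) → ends 32
d at 32 (size 2, align 2) → ends 34
tail pad 2 to reach multiple of 4
total 36 bytes, alignment 4
— Event2 —
e at 0 (size 1, align 1) → ends 1
b at 1 (size 1, align 1) → ends 2
pad 2 to align 4 for f
f at 4 (size 12, align 4) → ends 16
d at 16 (size 2, align 2) → ends 18
pad 2 to align 4 for a
a at 20 (size 12, align 4) → ends 32
g at 32 (size 1, align 1) → ends 33
pad 1 to align 2 for c
c at 34 (size 2, align 2) → ends 36
h at 36 (size 1, align 1) → ends 37
tail pad 3 to reach multiple of 4
total 40 bytes, alignment 4
36 − 40 = -4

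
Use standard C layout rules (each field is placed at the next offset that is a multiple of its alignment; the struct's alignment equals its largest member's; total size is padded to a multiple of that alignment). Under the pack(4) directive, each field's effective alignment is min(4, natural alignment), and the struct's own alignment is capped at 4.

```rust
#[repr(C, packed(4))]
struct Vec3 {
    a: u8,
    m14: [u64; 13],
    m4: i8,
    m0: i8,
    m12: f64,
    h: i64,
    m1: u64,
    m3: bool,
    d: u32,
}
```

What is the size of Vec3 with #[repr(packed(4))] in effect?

0..1  a  (1B, 1-aligned)
1..4  -- padding (3B)
4..108  m14  (104B, 4-aligned)
108..109  m4  (1B, 1-aligned)
109..110  m0  (1B, 1-aligned)
110..112  -- padding (2B)
112..120  m12  (8B, 4-aligned)
120..128  h  (8B, 4-aligned)
128..136  m1  (8B, 4-aligned)
136..137  m3  (1B, 1-aligned)
137..140  -- padding (3B)
140..144  d  (4B, 4-aligned)
sizeof = 144, alignof = 4

144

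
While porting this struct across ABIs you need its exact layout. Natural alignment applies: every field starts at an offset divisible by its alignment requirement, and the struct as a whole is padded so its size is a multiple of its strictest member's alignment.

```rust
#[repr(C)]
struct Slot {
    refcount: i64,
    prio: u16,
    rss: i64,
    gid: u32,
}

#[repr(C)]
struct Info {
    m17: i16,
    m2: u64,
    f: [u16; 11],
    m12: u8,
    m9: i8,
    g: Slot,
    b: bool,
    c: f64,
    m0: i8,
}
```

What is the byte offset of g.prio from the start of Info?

48

Slot: refcount at 0 (size 8, align 8) → ends 8; prio at 8 (size 2, align 2) → ends 10; pad 6 to align 8 for rss; rss at 16 (size 8, align 8) → ends 24; gid at 24 (size 4, align 4) → ends 28; tail pad 4 to reach multiple of 8; total 32 bytes, alignment 8
m17 at 0 (size 2, align 2) → ends 2
pad 6 to align 8 for m2
m2 at 8 (size 8, align 8) → ends 16
f at 16 (size 22, align 2) → ends 38
m12 at 38 (size 1, align 1) → ends 39
m9 at 39 (size 1, align 1) → ends 40
g at 40 (size 32, align 8) → ends 72
within Slot: prio at 8
40 + 8 = 48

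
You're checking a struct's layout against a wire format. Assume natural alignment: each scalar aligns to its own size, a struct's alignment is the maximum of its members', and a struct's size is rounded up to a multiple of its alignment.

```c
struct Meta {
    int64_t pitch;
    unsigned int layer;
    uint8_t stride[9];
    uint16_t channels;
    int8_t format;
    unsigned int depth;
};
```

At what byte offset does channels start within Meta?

22

pitch at 0 (size 8, align 8) → ends 8
layer at 8 (size 4, align 4) → ends 12
stride at 12 (size 9, align 1) → ends 21
pad 1 to align 2 for channels
channels at 22 (size 2, align 2) → ends 24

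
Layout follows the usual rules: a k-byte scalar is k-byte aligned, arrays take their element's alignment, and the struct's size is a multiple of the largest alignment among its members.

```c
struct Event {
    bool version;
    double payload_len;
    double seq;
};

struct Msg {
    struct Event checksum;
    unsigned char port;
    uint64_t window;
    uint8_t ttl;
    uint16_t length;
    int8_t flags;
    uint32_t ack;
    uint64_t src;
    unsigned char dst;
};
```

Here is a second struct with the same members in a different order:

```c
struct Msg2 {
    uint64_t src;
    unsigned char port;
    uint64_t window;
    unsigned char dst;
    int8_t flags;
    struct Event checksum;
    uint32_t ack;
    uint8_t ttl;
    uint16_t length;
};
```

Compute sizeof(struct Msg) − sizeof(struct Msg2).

Event: @0: version [1B, align 1] → 1; +7 pad (align 8); @8: payload_len [8B, align 8] → 16; @16: seq [8B, align 8] → 24; size 24, align 8
@0: checksum [24B, align 8] → 24
@24: port [1B, align 1] → 25
+7 pad (align 8)
@32: window [8B, align 8] → 40
@40: ttl [1B, align 1] → 41
+1 pad (align 2)
@42: length [2B, align 2] → 44
@44: flags [1B, align 1] → 45
+3 pad (align 4)
@48: ack [4B, align 4] → 52
+4 pad (align 8)
@56: src [8B, align 8] → 64
@64: dst [1B, align 1] → 65
+7 tail pad (align 8)
size 72, align 8
— Msg2 —
@0: src [8B, align 8] → 8
@8: port [1B, align 1] → 9
+7 pad (align 8)
@16: window [8B, align 8] → 24
@24: dst [1B, align 1] → 25
@25: flags [1B, align 1] → 26
+6 pad (align 8)
@32: checksum [24B, align 8] → 56
@56: ack [4B, align 4] → 60
@60: ttl [1B, align 1] → 61
+1 pad (align 2)
@62: length [2B, align 2] → 64
size 64, align 8
72 − 64 = 8

8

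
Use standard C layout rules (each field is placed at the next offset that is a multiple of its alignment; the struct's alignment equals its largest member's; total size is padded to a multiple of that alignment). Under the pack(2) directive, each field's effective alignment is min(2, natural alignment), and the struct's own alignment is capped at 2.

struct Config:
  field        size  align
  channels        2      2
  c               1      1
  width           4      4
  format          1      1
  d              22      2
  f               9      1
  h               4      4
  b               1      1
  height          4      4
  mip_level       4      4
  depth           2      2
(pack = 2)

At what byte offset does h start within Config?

@0: channels [2B, align 2] → 2
@2: c [1B, align 1] → 3
+1 pad (align 2)
@4: width [4B, align 2] → 8
@8: format [1B, align 1] → 9
+1 pad (align 2)
@10: d [22B, align 2] → 32
@32: f [9B, align 1] → 41
+1 pad (align 2)
@42: h [4B, align 2] → 46

42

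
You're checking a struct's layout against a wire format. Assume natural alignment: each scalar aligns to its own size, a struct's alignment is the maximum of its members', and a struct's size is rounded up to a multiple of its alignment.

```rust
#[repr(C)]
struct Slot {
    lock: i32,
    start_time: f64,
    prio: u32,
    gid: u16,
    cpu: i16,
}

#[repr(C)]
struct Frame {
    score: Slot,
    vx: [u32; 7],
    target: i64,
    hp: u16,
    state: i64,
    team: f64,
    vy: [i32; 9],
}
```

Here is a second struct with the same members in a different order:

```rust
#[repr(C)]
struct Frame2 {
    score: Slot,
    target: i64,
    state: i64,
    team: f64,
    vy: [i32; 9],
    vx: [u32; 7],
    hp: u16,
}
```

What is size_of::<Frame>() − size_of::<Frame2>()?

8

Slot: @0: lock [4B, align 4] → 4; +4 pad (align 8); @8: start_time [8B, align 8] → 16; @16: prio [4B, align 4] → 20; @20: gid [2B, align 2] → 22; @22: cpu [2B, align 2] → 24; size 24, align 8
@0: score [24B, align 8] → 24
@24: vx [28B, align 4] → 52
+4 pad (align 8)
@56: target [8B, align 8] → 64
@64: hp [2B, align 2] → 66
+6 pad (align 8)
@72: state [8B, align 8] → 80
@80: team [8B, align 8] → 88
@88: vy [36B, align 4] → 124
+4 tail pad (align 8)
size 128, align 8
— Frame2 —
@0: score [24B, align 8] → 24
@24: target [8B, align 8] → 32
@32: state [8B, align 8] → 40
@40: team [8B, align 8] → 48
@48: vy [36B, align 4] → 84
@84: vx [28B, align 4] → 112
@112: hp [2B, align 2] → 114
+6 tail pad (align 8)
size 120, align 8
128 − 120 = 8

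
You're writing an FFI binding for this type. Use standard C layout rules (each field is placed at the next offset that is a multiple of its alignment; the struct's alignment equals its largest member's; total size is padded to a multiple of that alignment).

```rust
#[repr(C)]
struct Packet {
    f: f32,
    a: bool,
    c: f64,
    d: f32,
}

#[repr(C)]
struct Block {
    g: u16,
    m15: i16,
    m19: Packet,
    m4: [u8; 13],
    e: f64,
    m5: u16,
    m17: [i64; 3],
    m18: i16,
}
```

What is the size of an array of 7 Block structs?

Packet: @0: f [4B, align 4] → 4; @4: a [1B, align 1] → 5; +3 pad (align 8); @8: c [8B, align 8] → 16; @16: d [4B, align 4] → 20; +4 tail pad (align 8); size 24, align 8
@0: g [2B, align 2] → 2
@2: m15 [2B, align 2] → 4
+4 pad (align 8)
@8: m19 [24B, align 8] → 32
@32: m4 [13B, align 1] → 45
+3 pad (align 8)
@48: e [8B, align 8] → 56
@56: m5 [2B, align 2] → 58
+6 pad (align 8)
@64: m17 [24B, align 8] → 88
@88: m18 [2B, align 2] → 90
+6 tail pad (align 8)
size 96, align 8
array of 7: 7 × 96 = 672

672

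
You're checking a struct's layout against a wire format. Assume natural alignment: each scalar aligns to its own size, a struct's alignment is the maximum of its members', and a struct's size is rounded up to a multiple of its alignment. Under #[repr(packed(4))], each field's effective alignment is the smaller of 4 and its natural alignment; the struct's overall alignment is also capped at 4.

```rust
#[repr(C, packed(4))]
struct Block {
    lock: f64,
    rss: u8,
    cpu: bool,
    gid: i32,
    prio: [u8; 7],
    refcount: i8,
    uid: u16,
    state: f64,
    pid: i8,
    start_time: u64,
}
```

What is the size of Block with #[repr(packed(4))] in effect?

48

@0: lock [8B, align 4] → 8
@8: rss [1B, align 1] → 9
@9: cpu [1B, align 1] → 10
+2 pad (align 4)
@12: gid [4B, align 4] → 16
@16: prio [7B, align 1] → 23
@23: refcount [1B, align 1] → 24
@24: uid [2B, align 2] → 26
+2 pad (align 4)
@28: state [8B, align 4] → 36
@36: pid [1B, align 1] → 37
+3 pad (align 4)
@40: start_time [8B, align 4] → 48
size 48, align 4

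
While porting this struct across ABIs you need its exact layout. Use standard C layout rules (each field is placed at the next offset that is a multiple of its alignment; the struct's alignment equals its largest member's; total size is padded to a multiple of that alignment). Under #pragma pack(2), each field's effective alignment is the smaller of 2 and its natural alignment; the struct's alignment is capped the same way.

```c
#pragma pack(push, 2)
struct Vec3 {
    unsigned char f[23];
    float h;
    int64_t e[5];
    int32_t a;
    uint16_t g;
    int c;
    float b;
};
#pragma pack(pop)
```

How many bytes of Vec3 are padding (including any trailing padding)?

1

0..23  f  (23B, 1-aligned)
23..24  -- padding (1B)
24..28  h  (4B, 2-aligned)
28..68  e  (40B, 2-aligned)
68..72  a  (4B, 2-aligned)
72..74  g  (2B, 2-aligned)
74..78  c  (4B, 2-aligned)
78..82  b  (4B, 2-aligned)
sizeof = 82, alignof = 2
data bytes 81, size 82 → padding 1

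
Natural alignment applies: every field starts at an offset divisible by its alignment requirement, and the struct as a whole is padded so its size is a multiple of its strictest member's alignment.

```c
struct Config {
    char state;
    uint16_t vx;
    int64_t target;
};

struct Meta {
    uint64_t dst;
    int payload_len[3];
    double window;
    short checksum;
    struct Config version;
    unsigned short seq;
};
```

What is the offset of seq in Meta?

56

Config: @0: state [1B, align 1] → 1; +1 pad (align 2); @2: vx [2B, align 2] → 4; +4 pad (align 8); @8: target [8B, align 8] → 16; size 16, align 8
@0: dst [8B, align 8] → 8
@8: payload_len [12B, align 4] → 20
+4 pad (align 8)
@24: window [8B, align 8] → 32
@32: checksum [2B, align 2] → 34
+6 pad (align 8)
@40: version [16B, align 8] → 56
@56: seq [2B, align 2] → 58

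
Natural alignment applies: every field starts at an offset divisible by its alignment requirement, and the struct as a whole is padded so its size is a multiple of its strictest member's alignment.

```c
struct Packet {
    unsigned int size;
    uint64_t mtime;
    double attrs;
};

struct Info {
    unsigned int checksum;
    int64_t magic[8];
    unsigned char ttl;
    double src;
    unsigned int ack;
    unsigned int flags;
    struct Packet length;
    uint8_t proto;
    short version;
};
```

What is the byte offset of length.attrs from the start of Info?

112

Packet: 0..4  size  (4B, 4-aligned); 4..8  -- padding (4B); 8..16  mtime  (8B, 8-aligned); 16..24  attrs  (8B, 8-aligned); sizeof = 24, alignof = 8
0..4  checksum  (4B, 4-aligned)
4..8  -- padding (4B)
8..72  magic  (64B, 8-aligned)
72..73  ttl  (1B, 1-aligned)
73..80  -- padding (7B)
80..88  src  (8B, 8-aligned)
88..92  ack  (4B, 4-aligned)
92..96  flags  (4B, 4-aligned)
96..120  length  (24B, 8-aligned)
within Packet: attrs at 16
96 + 16 = 112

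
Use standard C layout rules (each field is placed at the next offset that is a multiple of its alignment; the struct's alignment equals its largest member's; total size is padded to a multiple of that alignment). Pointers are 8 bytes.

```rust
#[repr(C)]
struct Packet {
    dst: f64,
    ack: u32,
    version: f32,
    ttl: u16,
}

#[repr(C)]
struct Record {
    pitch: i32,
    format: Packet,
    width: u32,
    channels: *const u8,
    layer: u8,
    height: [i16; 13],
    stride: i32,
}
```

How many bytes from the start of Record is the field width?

32

Packet: @0: dst [8B, align 8] → 8; @8: ack [4B, align 4] → 12; @12: version [4B, align 4] → 16; @16: ttl [2B, align 2] → 18; +6 tail pad (align 8); size 24, align 8
@0: pitch [4B, align 4] → 4
+4 pad (align 8)
@8: format [24B, align 8] → 32
@32: width [4B, align 4] → 36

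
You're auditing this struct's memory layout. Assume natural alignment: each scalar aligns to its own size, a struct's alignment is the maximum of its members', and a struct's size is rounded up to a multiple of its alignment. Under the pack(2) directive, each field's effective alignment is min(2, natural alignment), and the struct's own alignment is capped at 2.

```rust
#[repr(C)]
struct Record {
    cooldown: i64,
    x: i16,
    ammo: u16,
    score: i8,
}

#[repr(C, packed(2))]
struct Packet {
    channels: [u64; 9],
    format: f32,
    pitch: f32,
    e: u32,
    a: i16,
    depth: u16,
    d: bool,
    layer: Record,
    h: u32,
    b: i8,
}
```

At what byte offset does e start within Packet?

Record: cooldown at 0 (size 8, align 8) → ends 8; x at 8 (size 2, align 2) → ends 10; ammo at 10 (size 2, align 2) → ends 12; score at 12 (size 1, align 1) → ends 13; tail pad 3 to reach multiple of 8; total 16 bytes, alignment 8
channels at 0 (size 72, align 2) → ends 72
format at 72 (size 4, align 2) → ends 76
pitch at 76 (size 4, align 2) → ends 80
e at 80 (size 4, align 2) → ends 84

80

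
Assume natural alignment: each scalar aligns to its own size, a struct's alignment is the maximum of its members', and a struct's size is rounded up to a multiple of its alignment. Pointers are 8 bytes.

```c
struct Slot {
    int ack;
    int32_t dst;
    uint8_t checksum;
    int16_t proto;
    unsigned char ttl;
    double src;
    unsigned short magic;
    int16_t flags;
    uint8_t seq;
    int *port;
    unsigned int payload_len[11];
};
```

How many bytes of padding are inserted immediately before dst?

@0: ack [4B, align 4] → 4
@4: dst [4B, align 4] → 8

0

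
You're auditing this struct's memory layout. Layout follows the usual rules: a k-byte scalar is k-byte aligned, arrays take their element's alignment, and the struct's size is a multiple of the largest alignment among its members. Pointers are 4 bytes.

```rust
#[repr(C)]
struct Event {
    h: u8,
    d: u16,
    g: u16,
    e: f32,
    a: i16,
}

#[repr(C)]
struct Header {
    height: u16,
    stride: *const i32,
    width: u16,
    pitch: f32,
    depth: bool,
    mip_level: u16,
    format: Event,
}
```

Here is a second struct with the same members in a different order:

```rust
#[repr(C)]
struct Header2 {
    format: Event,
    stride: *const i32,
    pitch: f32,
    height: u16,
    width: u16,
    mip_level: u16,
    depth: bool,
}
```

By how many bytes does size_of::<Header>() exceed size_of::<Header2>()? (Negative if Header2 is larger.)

4

Event: 0..1  h  (1B, 1-aligned); 1..2  -- padding (1B); 2..4  d  (2B, 2-aligned); 4..6  g  (2B, 2-aligned); 6..8  -- padding (2B); 8..12  e  (4B, 4-aligned); 12..14  a  (2B, 2-aligned); 14..16  -- tail padding (2B); sizeof = 16, alignof = 4
0..2  height  (2B, 2-aligned)
2..4  -- padding (2B)
4..8  stride  (4B, 4-aligned)
8..10  width  (2B, 2-aligned)
10..12  -- padding (2B)
12..16  pitch  (4B, 4-aligned)
16..17  depth  (1B, 1-aligned)
17..18  -- padding (1B)
18..20  mip_level  (2B, 2-aligned)
20..36  format  (16B, 4-aligned)
sizeof = 36, alignof = 4
— Header2 —
0..16  format  (16B, 4-aligned)
16..20  stride  (4B, 4-aligned)
20..24  pitch  (4B, 4-aligned)
24..26  height  (2B, 2-aligned)
26..28  width  (2B, 2-aligned)
28..30  mip_level  (2B, 2-aligned)
30..31  depth  (1B, 1-aligned)
31..32  -- tail padding (1B)
sizeof = 32, alignof = 4
36 − 32 = 4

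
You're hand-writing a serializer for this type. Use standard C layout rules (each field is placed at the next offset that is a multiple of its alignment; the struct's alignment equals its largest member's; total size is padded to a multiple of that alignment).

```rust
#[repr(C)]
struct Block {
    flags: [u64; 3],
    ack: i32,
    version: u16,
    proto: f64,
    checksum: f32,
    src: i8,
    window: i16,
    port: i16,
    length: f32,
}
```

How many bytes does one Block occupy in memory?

flags at 0 (size 24, align 8) → ends 24
ack at 24 (size 4, align 4) → ends 28
version at 28 (size 2, align 2) → ends 30
pad 2 to align 8 for proto
proto at 32 (size 8, align 8) → ends 40
checksum at 40 (size 4, align 4) → ends 44
src at 44 (size 1, align 1) → ends 45
pad 1 to align 2 for window
window at 46 (size 2, align 2) → ends 48
port at 48 (size 2, align 2) → ends 50
pad 2 to align 4 for length
length at 52 (size 4, align 4) → ends 56
total 56 bytes, alignment 8

56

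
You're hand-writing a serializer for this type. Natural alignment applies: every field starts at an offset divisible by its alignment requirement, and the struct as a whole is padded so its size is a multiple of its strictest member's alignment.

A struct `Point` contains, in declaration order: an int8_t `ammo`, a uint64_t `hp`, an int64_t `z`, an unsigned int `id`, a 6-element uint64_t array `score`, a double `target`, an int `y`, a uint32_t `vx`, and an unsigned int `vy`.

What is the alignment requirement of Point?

member alignments: ammo=1, hp=8, z=8, id=4, score=8, target=8, y=4, vx=4, vy=4
max = 8

8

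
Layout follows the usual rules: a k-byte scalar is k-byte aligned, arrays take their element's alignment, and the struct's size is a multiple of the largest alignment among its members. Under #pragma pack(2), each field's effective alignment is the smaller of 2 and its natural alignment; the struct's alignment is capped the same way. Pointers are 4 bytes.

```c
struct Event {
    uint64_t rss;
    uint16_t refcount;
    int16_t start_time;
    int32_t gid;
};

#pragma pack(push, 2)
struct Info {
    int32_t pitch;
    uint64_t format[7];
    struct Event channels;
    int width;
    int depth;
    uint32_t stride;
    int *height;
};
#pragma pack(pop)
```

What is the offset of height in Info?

88

Event: 0..8  rss  (8B, 8-aligned); 8..10  refcount  (2B, 2-aligned); 10..12  start_time  (2B, 2-aligned); 12..16  gid  (4B, 4-aligned); sizeof = 16, alignof = 8
0..4  pitch  (4B, 2-aligned)
4..60  format  (56B, 2-aligned)
60..76  channels  (16B, 2-aligned)
76..80  width  (4B, 2-aligned)
80..84  depth  (4B, 2-aligned)
84..88  stride  (4B, 2-aligned)
88..92  height  (4B, 2-aligned)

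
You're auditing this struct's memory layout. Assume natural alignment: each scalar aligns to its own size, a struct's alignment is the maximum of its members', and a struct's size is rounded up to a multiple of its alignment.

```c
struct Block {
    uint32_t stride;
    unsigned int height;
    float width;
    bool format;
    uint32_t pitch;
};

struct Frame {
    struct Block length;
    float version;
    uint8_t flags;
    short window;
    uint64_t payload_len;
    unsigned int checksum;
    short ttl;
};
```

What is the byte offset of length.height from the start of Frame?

4

Block: 0..4  stride  (4B, 4-aligned); 4..8  height  (4B, 4-aligned); 8..12  width  (4B, 4-aligned); 12..13  format  (1B, 1-aligned); 13..16  -- padding (3B); 16..20  pitch  (4B, 4-aligned); sizeof = 20, alignof = 4
0..20  length  (20B, 4-aligned)
within Block: height at 4
0 + 4 = 4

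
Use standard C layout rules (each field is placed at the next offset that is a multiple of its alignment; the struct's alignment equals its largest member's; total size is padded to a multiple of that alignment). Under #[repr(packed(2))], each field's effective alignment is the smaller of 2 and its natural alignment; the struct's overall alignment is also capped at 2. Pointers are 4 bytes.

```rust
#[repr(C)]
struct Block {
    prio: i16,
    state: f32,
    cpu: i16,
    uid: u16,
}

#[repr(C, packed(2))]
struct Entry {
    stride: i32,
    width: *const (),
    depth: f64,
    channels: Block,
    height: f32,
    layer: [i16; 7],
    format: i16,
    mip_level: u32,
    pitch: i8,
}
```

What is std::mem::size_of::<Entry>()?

54 bytes

Block: 0..2  prio  (2B, 2-aligned); 2..4  -- padding (2B); 4..8  state  (4B, 4-aligned); 8..10  cpu  (2B, 2-aligned); 10..12  uid  (2B, 2-aligned); sizeof = 12, alignof = 4
0..4  stride  (4B, 2-aligned)
4..8  width  (4B, 2-aligned)
8..16  depth  (8B, 2-aligned)
16..28  channels  (12B, 2-aligned)
28..32  height  (4B, 2-aligned)
32..46  layer  (14B, 2-aligned)
46..48  format  (2B, 2-aligned)
48..52  mip_level  (4B, 2-aligned)
52..53  pitch  (1B, 1-aligned)
53..54  -- tail padding (1B)
sizeof = 54, alignof = 2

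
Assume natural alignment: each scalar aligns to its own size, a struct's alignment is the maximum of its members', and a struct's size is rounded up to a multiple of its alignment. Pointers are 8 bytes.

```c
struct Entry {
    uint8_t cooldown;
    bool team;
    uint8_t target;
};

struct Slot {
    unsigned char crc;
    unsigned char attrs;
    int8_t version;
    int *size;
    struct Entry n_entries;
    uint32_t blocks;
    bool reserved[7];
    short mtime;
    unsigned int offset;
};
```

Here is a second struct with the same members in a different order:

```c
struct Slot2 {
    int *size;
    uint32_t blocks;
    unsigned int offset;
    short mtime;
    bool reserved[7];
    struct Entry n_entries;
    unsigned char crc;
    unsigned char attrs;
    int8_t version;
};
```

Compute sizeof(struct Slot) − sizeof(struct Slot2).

8

Entry: @0: cooldown [1B, align 1] → 1; @1: team [1B, align 1] → 2; @2: target [1B, align 1] → 3; size 3, align 1
@0: crc [1B, align 1] → 1
@1: attrs [1B, align 1] → 2
@2: version [1B, align 1] → 3
+5 pad (align 8)
@8: size [8B, align 8] → 16
@16: n_entries [3B, align 1] → 19
+1 pad (align 4)
@20: blocks [4B, align 4] → 24
@24: reserved [7B, align 1] → 31
+1 pad (align 2)
@32: mtime [2B, align 2] → 34
+2 pad (align 4)
@36: offset [4B, align 4] → 40
size 40, align 8
— Slot2 —
@0: size [8B, align 8] → 8
@8: blocks [4B, align 4] → 12
@12: offset [4B, align 4] → 16
@16: mtime [2B, align 2] → 18
@18: reserved [7B, align 1] → 25
@25: n_entries [3B, align 1] → 28
@28: crc [1B, align 1] → 29
@29: attrs [1B, align 1] → 30
@30: version [1B, align 1] → 31
+1 tail pad (align 8)
size 32, align 8
40 − 32 = 8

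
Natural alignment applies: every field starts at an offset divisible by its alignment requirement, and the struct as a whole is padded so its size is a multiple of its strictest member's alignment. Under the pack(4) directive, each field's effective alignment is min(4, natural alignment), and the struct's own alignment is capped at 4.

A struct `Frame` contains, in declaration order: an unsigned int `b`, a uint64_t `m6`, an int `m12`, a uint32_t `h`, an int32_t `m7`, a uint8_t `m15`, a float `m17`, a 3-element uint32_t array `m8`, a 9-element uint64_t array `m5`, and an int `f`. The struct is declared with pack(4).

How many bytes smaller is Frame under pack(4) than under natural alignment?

8

natural layout:
  b at 0 (size 4, align 4) → ends 4
  pad 4 to align 8 for m6
  m6 at 8 (size 8, align 8) → ends 16
  m12 at 16 (size 4, align 4) → ends 20
  h at 20 (size 4, align 4) → ends 24
  m7 at 24 (size 4, align 4) → ends 28
  m15 at 28 (size 1, align 1) → ends 29
  pad 3 to align 4 for m17
  m17 at 32 (size 4, align 4) → ends 36
  m8 at 36 (size 12, align 4) → ends 48
  m5 at 48 (size 72, align 8) → ends 120
  f at 120 (size 4, align 4) → ends 124
  tail pad 4 to reach multiple of 8
  total 128 bytes, alignment 8
packed(4) layout:
  b at 0 (size 4, align 4) → ends 4
  m6 at 4 (size 8, align 4) → ends 12
  m12 at 12 (size 4, align 4) → ends 16
  h at 16 (size 4, align 4) → ends 20
  m7 at 20 (size 4, align 4) → ends 24
  m15 at 24 (size 1, align 1) → ends 25
  pad 3 to align 4 for m17
  m17 at 28 (size 4, align 4) → ends 32
  m8 at 32 (size 12, align 4) → ends 44
  m5 at 44 (size 72, align 4) → ends 116
  f at 116 (size 4, align 4) → ends 120
  total 120 bytes, alignment 4
128 − 120 = 8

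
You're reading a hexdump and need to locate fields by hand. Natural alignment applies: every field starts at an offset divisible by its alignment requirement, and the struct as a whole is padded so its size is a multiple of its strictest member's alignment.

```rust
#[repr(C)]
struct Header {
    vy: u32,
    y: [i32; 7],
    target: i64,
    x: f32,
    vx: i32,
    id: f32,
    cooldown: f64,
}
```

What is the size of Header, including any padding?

64

@0: vy [4B, align 4] → 4
@4: y [28B, align 4] → 32
@32: target [8B, align 8] → 40
@40: x [4B, align 4] → 44
@44: vx [4B, align 4] → 48
@48: id [4B, align 4] → 52
+4 pad (align 8)
@56: cooldown [8B, align 8] → 64
size 64, align 8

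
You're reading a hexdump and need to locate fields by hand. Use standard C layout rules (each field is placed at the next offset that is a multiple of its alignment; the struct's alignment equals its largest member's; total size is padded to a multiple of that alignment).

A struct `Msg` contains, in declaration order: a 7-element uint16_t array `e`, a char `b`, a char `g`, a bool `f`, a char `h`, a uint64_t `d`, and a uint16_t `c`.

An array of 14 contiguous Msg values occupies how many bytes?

@0: e [14B, align 2] → 14
@14: b [1B, align 1] → 15
@15: g [1B, align 1] → 16
@16: f [1B, align 1] → 17
@17: h [1B, align 1] → 18
+6 pad (align 8)
@24: d [8B, align 8] → 32
@32: c [2B, align 2] → 34
+6 tail pad (align 8)
size 40, align 8
array of 14: 14 × 40 = 560

560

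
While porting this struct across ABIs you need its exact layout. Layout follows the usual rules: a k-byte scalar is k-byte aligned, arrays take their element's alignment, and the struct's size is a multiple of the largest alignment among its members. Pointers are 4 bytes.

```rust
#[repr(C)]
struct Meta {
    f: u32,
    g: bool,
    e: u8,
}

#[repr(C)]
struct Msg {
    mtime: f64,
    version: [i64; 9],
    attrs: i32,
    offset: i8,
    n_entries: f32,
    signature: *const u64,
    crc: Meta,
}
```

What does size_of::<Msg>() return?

104

Meta: 0..4  f  (4B, 4-aligned); 4..5  g  (1B, 1-aligned); 5..6  e  (1B, 1-aligned); 6..8  -- tail padding (2B); sizeof = 8, alignof = 4
0..8  mtime  (8B, 8-aligned)
8..80  version  (72B, 8-aligned)
80..84  attrs  (4B, 4-aligned)
84..85  offset  (1B, 1-aligned)
85..88  -- padding (3B)
88..92  n_entries  (4B, 4-aligned)
92..96  signature  (4B, 4-aligned)
96..104  crc  (8B, 4-aligned)
sizeof = 104, alignof = 8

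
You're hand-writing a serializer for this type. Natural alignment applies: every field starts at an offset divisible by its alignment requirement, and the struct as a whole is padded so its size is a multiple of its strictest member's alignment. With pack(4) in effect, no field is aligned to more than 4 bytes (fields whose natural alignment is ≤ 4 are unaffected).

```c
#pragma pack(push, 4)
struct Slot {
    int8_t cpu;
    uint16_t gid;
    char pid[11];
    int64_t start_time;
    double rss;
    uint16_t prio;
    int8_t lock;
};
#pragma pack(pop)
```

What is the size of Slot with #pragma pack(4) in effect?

0..1  cpu  (1B, 1-aligned)
1..2  -- padding (1B)
2..4  gid  (2B, 2-aligned)
4..15  pid  (11B, 1-aligned)
15..16  -- padding (1B)
16..24  start_time  (8B, 4-aligned)
24..32  rss  (8B, 4-aligned)
32..34  prio  (2B, 2-aligned)
34..35  lock  (1B, 1-aligned)
35..36  -- tail padding (1B)
sizeof = 36, alignof = 4

36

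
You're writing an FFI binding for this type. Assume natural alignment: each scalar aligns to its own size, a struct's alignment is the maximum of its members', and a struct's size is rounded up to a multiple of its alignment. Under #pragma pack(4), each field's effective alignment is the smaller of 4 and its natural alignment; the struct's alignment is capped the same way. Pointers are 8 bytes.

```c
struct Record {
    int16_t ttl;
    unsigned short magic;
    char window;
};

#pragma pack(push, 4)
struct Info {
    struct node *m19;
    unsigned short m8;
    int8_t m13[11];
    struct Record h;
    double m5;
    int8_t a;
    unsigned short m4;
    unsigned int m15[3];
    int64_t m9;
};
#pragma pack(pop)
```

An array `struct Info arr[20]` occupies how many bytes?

Record: @0: ttl [2B, align 2] → 2; @2: magic [2B, align 2] → 4; @4: window [1B, align 1] → 5; +1 tail pad (align 2); size 6, align 2
@0: m19 [8B, align 4] → 8
@8: m8 [2B, align 2] → 10
@10: m13 [11B, align 1] → 21
+1 pad (align 2)
@22: h [6B, align 2] → 28
@28: m5 [8B, align 4] → 36
@36: a [1B, align 1] → 37
+1 pad (align 2)
@38: m4 [2B, align 2] → 40
@40: m15 [12B, align 4] → 52
@52: m9 [8B, align 4] → 60
size 60, align 4
array of 20: 20 × 60 = 1200

1200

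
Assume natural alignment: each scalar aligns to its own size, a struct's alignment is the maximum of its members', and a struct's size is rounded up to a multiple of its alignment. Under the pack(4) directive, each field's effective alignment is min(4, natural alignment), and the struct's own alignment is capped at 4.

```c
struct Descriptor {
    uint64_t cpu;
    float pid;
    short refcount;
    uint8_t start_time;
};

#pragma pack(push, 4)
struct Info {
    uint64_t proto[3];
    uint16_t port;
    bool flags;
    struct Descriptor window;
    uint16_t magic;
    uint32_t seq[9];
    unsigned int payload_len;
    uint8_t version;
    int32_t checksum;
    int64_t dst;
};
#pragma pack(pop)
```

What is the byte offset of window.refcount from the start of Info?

Descriptor: cpu at 0 (size 8, align 8) → ends 8; pid at 8 (size 4, align 4) → ends 12; refcount at 12 (size 2, align 2) → ends 14; start_time at 14 (size 1, align 1) → ends 15; tail pad 1 to reach multiple of 8; total 16 bytes, alignment 8
proto at 0 (size 24, align 4) → ends 24
port at 24 (size 2, align 2) → ends 26
flags at 26 (size 1, align 1) → ends 27
pad 1 to align 4 for window
window at 28 (size 16, align 4) → ends 44
within Descriptor: refcount at 12
28 + 12 = 40

40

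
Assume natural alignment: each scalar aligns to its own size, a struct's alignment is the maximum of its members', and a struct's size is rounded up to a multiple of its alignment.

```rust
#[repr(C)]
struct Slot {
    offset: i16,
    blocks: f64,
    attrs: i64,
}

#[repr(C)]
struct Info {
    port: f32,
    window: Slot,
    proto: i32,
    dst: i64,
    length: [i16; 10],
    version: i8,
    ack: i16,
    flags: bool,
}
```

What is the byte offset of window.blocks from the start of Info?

16

Slot: @0: offset [2B, align 2] → 2; +6 pad (align 8); @8: blocks [8B, align 8] → 16; @16: attrs [8B, align 8] → 24; size 24, align 8
@0: port [4B, align 4] → 4
+4 pad (align 8)
@8: window [24B, align 8] → 32
within Slot: blocks at 8
8 + 8 = 16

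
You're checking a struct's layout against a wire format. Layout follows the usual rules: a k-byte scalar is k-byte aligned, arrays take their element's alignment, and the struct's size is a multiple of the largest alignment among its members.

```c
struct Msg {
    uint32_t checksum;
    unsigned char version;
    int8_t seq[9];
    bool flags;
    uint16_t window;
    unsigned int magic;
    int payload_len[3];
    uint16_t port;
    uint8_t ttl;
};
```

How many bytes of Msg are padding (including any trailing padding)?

4

checksum at 0 (size 4, align 4) → ends 4
version at 4 (size 1, align 1) → ends 5
seq at 5 (size 9, align 1) → ends 14
flags at 14 (size 1, align 1) → ends 15
pad 1 to align 2 for window
window at 16 (size 2, align 2) → ends 18
pad 2 to align 4 for magic
magic at 20 (size 4, align 4) → ends 24
payload_len at 24 (size 12, align 4) → ends 36
port at 36 (size 2, align 2) → ends 38
ttl at 38 (size 1, align 1) → ends 39
tail pad 1 to reach multiple of 4
total 40 bytes, alignment 4
data bytes 36, size 40 → padding 4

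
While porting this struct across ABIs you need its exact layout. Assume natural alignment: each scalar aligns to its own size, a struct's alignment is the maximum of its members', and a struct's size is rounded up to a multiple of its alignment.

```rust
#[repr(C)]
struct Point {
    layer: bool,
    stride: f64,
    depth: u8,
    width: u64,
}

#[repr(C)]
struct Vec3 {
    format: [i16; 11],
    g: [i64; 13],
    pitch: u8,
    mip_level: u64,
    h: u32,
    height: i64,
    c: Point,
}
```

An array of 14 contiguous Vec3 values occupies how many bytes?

2688

Point: 0..1  layer  (1B, 1-aligned); 1..8  -- padding (7B); 8..16  stride  (8B, 8-aligned); 16..17  depth  (1B, 1-aligned); 17..24  -- padding (7B); 24..32  width  (8B, 8-aligned); sizeof = 32, alignof = 8
0..22  format  (22B, 2-aligned)
22..24  -- padding (2B)
24..128  g  (104B, 8-aligned)
128..129  pitch  (1B, 1-aligned)
129..136  -- padding (7B)
136..144  mip_level  (8B, 8-aligned)
144..148  h  (4B, 4-aligned)
148..152  -- padding (4B)
152..160  height  (8B, 8-aligned)
160..192  c  (32B, 8-aligned)
sizeof = 192, alignof = 8
array of 14: 14 × 192 = 2688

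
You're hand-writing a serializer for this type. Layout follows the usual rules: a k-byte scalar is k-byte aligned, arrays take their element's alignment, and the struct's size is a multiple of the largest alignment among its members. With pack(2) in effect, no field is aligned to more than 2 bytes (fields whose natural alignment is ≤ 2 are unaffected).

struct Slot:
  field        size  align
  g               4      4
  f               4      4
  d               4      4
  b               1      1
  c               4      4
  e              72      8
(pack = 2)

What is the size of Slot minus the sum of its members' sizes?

g at 0 (size 4, align 2) → ends 4
f at 4 (size 4, align 2) → ends 8
d at 8 (size 4, align 2) → ends 12
b at 12 (size 1, align 1) → ends 13
pad 1 to align 2 for c
c at 14 (size 4, align 2) → ends 18
e at 18 (size 72, align 2) → ends 90
total 90 bytes, alignment 2
data bytes 89, size 90 → padding 1

1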